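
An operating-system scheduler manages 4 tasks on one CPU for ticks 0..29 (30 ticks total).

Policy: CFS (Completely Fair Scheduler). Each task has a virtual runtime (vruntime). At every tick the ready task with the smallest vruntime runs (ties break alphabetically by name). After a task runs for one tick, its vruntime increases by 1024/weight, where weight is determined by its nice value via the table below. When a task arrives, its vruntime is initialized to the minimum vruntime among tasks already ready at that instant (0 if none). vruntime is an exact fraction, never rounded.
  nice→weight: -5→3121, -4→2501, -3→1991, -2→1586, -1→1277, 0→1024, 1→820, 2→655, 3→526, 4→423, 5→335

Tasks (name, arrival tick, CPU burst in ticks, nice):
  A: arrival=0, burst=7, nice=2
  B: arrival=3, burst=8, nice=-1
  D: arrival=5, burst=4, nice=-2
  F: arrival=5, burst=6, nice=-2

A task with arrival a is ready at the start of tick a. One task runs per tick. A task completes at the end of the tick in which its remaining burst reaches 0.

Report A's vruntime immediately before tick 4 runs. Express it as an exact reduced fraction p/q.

vruntime(A, start of tick 4) = 4096/655

t=0: vr[A=0] → run A
t=1: vr[A=1024/655] → run A
t=2: vr[A=2048/655] → run A
t=3: vr[A=3072/655 B=3072/655] → run A
t=4: vr[A=4096/655 B=3072/655] → run B
t=5: vr[A=4096/655 B=4593664/836435 D=4593664/836435 F=4593664/836435] → run B
t=6: vr[A=4096/655 B=5264384/836435 D=4593664/836435 F=4593664/836435] → run D
t=7: vr[A=4096/655 B=5264384/836435 D=4071030272/663292955 F=4593664/836435] → run F
t=8: vr[A=4096/655 B=5264384/836435 D=4071030272/663292955 F=4071030272/663292955] → run D
t=9: vr[A=4096/655 B=5264384/836435 D=4499284992/663292955 F=4071030272/663292955] → run F
t=10: vr[A=4096/655 B=5264384/836435 D=4499284992/663292955 F=4499284992/663292955] → run A
t=11: vr[A=1024/131 B=5264384/836435 D=4499284992/663292955 F=4499284992/663292955] → run B
t=12: vr[A=1024/131 B=5935104/836435 D=4499284992/663292955 F=4499284992/663292955] → run D
t=13: vr[A=1024/131 B=5935104/836435 D=4927539712/663292955 F=4499284992/663292955] → run F
t=14: vr[A=1024/131 B=5935104/836435 D=4927539712/663292955 F=4927539712/663292955] → run B
t=15: vr[A=1024/131 B=6605824/836435 D=4927539712/663292955 F=4927539712/663292955] → run D
t=16: vr[A=1024/131 B=6605824/836435 F=4927539712/663292955] → run F
t=17: vr[A=1024/131 B=6605824/836435 F=5355794432/663292955] → run A
t=18: vr[A=6144/655 B=6605824/836435 F=5355794432/663292955] → run B
t=19: vr[A=6144/655 B=7276544/836435 F=5355794432/663292955] → run F
t=20: vr[A=6144/655 B=7276544/836435 F=5784049152/663292955] → run B
t=21: vr[A=6144/655 B=7947264/836435 F=5784049152/663292955] → run F
t=22: vr[A=6144/655 B=7947264/836435] → run A
t=23: vr[B=7947264/836435] → run B
t=24: vr[B=8617984/836435] → run B
t=25: (idle)
t=26: (idle)
t=27: (idle)
t=28: (idle)
t=29: (idle)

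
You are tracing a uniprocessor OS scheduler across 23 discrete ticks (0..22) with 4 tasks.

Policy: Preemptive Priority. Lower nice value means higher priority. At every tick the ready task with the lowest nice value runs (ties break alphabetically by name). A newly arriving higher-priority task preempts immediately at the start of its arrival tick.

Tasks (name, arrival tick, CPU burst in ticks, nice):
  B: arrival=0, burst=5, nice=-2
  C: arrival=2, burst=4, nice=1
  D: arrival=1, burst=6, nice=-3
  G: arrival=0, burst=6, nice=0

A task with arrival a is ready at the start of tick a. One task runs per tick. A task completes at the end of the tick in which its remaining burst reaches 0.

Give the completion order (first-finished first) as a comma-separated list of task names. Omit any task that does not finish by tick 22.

completion order = D, B, G, C

t=0: ready={B,G} → run B
t=1: ready={B,D,G} → run D
t=2: ready={B,C,D,G} → run D
t=3: ready={B,C,D,G} → run D
t=4: ready={B,C,D,G} → run D
t=5: ready={B,C,D,G} → run D
t=6: ready={B,C,D,G} → run D
t=7: ready={B,C,G} → run B
t=8: ready={B,C,G} → run B
t=9: ready={B,C,G} → run B
t=10: ready={B,C,G} → run B
t=11: ready={C,G} → run G
t=12: ready={C,G} → run G
t=13: ready={C,G} → run G
t=14: ready={C,G} → run G
t=15: ready={C,G} → run G
t=16: ready={C,G} → run G
t=17: ready={C} → run C
t=18: ready={C} → run C
t=19: ready={C} → run C
t=20: ready={C} → run C
t=21: (idle)
t=22: (idle)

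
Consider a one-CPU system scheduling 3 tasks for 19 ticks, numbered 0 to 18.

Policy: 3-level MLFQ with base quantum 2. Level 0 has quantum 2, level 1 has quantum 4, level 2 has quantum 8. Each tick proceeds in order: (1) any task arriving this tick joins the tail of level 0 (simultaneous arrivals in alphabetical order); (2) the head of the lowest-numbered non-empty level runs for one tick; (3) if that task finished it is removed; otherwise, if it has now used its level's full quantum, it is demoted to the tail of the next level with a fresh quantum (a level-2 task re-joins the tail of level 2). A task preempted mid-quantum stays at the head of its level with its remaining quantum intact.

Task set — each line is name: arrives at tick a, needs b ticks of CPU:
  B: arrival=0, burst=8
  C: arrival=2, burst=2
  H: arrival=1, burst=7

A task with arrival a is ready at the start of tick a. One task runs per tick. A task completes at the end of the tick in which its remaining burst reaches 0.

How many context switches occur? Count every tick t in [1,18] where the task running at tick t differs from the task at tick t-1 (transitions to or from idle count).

t=0: L0/L1/L2 = B/-/- → run B
t=1: L0/L1/L2 = BH/-/- → run B
t=2: L0/L1/L2 = HC/B/- → run H
t=3: L0/L1/L2 = HC/B/- → run H
t=4: L0/L1/L2 = C/BH/- → run C
t=5: L0/L1/L2 = C/BH/- → run C
t=6: L0/L1/L2 = -/BH/- → run B
t=7: L0/L1/L2 = -/BH/- → run B
t=8: L0/L1/L2 = -/BH/- → run B
t=9: L0/L1/L2 = -/BH/- → run B
t=10: L0/L1/L2 = -/H/B → run H
t=11: L0/L1/L2 = -/H/B → run H
t=12: L0/L1/L2 = -/H/B → run H
t=13: L0/L1/L2 = -/H/B → run H
t=14: L0/L1/L2 = -/-/BH → run B
t=15: L0/L1/L2 = -/-/BH → run B
t=16: L0/L1/L2 = -/-/H → run H
t=17: (idle)
t=18: (idle)

context switches = 7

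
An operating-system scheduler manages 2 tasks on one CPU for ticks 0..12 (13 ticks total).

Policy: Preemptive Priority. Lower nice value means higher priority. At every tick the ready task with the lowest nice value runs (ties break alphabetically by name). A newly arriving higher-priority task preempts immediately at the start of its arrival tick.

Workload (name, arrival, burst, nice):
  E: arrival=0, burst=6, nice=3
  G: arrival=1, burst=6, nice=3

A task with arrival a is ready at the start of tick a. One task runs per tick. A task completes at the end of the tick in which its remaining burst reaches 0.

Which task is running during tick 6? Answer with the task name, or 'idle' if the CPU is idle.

running at tick 6 = G

t=0: ready={E} → run E
t=1: ready={E,G} → run E
t=2: ready={E,G} → run E
t=3: ready={E,G} → run E
t=4: ready={E,G} → run E
t=5: ready={E,G} → run E
t=6: ready={G} → run G
t=7: ready={G} → run G
t=8: ready={G} → run G
t=9: ready={G} → run G
t=10: ready={G} → run G
t=11: ready={G} → run G
t=12: (idle)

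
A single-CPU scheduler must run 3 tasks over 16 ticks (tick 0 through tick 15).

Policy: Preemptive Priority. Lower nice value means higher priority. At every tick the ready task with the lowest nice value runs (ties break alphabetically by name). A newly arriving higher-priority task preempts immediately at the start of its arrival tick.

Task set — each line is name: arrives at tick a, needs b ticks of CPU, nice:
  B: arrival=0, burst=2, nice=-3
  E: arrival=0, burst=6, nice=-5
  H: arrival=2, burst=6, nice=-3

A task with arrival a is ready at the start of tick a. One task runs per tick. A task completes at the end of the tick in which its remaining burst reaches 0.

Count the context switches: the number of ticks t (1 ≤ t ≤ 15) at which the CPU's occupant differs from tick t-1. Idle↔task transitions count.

context switches = 3

t=0: ready={B,E} → run E
t=1: ready={B,E} → run E
t=2: ready={B,E,H} → run E
t=3: ready={B,E,H} → run E
t=4: ready={B,E,H} → run E
t=5: ready={B,E,H} → run E
t=6: ready={B,H} → run B
t=7: ready={B,H} → run B
t=8: ready={H} → run H
t=9: ready={H} → run H
t=10: ready={H} → run H
t=11: ready={H} → run H
t=12: ready={H} → run H
t=13: ready={H} → run H
t=14: (idle)
t=15: (idle)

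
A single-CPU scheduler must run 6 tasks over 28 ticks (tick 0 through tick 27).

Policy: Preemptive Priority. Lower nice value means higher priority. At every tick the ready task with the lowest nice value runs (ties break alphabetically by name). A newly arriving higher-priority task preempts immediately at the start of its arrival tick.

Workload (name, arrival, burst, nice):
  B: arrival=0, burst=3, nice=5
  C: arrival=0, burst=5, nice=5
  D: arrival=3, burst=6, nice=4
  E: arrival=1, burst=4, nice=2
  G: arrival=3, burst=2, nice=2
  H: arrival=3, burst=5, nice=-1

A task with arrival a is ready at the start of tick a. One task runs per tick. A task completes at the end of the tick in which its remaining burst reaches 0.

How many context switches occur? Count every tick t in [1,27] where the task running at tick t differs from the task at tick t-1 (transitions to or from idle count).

t=0: ready={B,C} → run B
t=1: ready={B,C,E} → run E
t=2: ready={B,C,E} → run E
t=3: ready={B,C,D,E,G,H} → run H
t=4: ready={B,C,D,E,G,H} → run H
t=5: ready={B,C,D,E,G,H} → run H
t=6: ready={B,C,D,E,G,H} → run H
t=7: ready={B,C,D,E,G,H} → run H
t=8: ready={B,C,D,E,G} → run E
t=9: ready={B,C,D,E,G} → run E
t=10: ready={B,C,D,G} → run G
t=11: ready={B,C,D,G} → run G
t=12: ready={B,C,D} → run D
t=13: ready={B,C,D} → run D
t=14: ready={B,C,D} → run D
t=15: ready={B,C,D} → run D
t=16: ready={B,C,D} → run D
t=17: ready={B,C,D} → run D
t=18: ready={B,C} → run B
t=19: ready={B,C} → run B
t=20: ready={C} → run C
t=21: ready={C} → run C
t=22: ready={C} → run C
t=23: ready={C} → run C
t=24: ready={C} → run C
t=25: (idle)
t=26: (idle)
t=27: (idle)

context switches = 8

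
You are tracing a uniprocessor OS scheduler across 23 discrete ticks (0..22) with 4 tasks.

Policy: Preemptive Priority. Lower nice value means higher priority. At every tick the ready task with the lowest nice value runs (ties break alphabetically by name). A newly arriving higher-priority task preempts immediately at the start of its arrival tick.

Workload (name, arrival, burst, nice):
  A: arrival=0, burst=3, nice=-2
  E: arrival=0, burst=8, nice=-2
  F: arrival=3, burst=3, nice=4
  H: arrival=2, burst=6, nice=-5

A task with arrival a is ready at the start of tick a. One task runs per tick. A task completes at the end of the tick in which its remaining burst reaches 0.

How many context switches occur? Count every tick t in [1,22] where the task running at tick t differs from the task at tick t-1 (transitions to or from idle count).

t=0: ready={A,E} → run A
t=1: ready={A,E} → run A
t=2: ready={A,E,H} → run H
t=3: ready={A,E,F,H} → run H
t=4: ready={A,E,F,H} → run H
t=5: ready={A,E,F,H} → run H
t=6: ready={A,E,F,H} → run H
t=7: ready={A,E,F,H} → run H
t=8: ready={A,E,F} → run A
t=9: ready={E,F} → run E
t=10: ready={E,F} → run E
t=11: ready={E,F} → run E
t=12: ready={E,F} → run E
t=13: ready={E,F} → run E
t=14: ready={E,F} → run E
t=15: ready={E,F} → run E
t=16: ready={E,F} → run E
t=17: ready={F} → run F
t=18: ready={F} → run F
t=19: ready={F} → run F
t=20: (idle)
t=21: (idle)
t=22: (idle)

context switches = 5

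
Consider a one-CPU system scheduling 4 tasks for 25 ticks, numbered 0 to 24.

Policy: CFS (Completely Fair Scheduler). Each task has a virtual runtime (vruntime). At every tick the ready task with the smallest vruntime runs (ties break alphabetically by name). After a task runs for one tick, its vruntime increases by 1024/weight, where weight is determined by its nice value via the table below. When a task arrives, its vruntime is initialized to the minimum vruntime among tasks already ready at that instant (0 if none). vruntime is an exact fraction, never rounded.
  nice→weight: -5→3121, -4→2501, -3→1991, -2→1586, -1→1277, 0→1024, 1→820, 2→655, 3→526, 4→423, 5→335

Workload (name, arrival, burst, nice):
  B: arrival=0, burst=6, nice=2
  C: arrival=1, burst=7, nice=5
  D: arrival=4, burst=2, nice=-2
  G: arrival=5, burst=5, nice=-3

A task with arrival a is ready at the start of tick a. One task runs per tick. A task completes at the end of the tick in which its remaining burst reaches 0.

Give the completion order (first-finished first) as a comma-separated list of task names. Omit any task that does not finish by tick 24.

t=0: vr[B=0] → run B
t=1: vr[B=1024/655 C=1024/655] → run B
t=2: vr[B=2048/655 C=1024/655] → run C
t=3: vr[B=2048/655 C=202752/43885] → run B
t=4: vr[B=3072/655 C=202752/43885 D=202752/43885] → run C
t=5: vr[B=3072/655 C=336896/43885 D=202752/43885 G=202752/43885] → run D
t=6: vr[B=3072/655 C=336896/43885 D=183251456/34800805 G=202752/43885] → run G
t=7: vr[B=3072/655 C=336896/43885 D=183251456/34800805 G=448617472/87375035] → run B
t=8: vr[B=4096/655 C=336896/43885 D=183251456/34800805 G=448617472/87375035] → run G
t=9: vr[B=4096/655 C=336896/43885 D=183251456/34800805 G=493555712/87375035] → run D
t=10: vr[B=4096/655 C=336896/43885 G=493555712/87375035] → run G
t=11: vr[B=4096/655 C=336896/43885 G=538493952/87375035] → run G
t=12: vr[B=4096/655 C=336896/43885 G=583432192/87375035] → run B
t=13: vr[B=1024/131 C=336896/43885 G=583432192/87375035] → run G
t=14: vr[B=1024/131 C=336896/43885] → run C
t=15: vr[B=1024/131 C=94208/8777] → run B
t=16: vr[C=94208/8777] → run C
t=17: vr[C=605184/43885] → run C
t=18: vr[C=739328/43885] → run C
t=19: vr[C=873472/43885] → run C
t=20: (idle)
t=21: (idle)
t=22: (idle)
t=23: (idle)
t=24: (idle)

completion order = D, G, B, C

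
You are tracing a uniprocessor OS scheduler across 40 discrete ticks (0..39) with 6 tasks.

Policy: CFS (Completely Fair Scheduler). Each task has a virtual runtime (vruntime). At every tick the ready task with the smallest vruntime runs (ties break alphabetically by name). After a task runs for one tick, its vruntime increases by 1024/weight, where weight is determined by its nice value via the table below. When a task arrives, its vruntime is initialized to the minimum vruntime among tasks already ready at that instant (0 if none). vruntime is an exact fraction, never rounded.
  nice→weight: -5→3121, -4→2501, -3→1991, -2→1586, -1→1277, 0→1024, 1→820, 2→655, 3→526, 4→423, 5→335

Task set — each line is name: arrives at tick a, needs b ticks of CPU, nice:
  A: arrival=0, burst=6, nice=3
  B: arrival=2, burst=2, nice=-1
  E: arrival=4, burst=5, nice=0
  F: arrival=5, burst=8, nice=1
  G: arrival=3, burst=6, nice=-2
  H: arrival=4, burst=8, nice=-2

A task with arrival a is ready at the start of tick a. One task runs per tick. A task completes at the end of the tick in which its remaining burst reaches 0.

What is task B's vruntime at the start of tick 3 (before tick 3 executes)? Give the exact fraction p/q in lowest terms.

t=0: vr[A=0] → run A
t=1: vr[A=512/263] → run A
t=2: vr[A=1024/263 B=1024/263] → run A
t=3: vr[A=1536/263 B=1024/263 G=1024/263] → run B
t=4: vr[A=1536/263 B=1576960/335851 E=1024/263 G=1024/263 H=1024/263] → run E
t=5: vr[A=1536/263 B=1576960/335851 E=1287/263 F=1024/263 G=1024/263 H=1024/263] → run F
t=6: vr[A=1536/263 B=1576960/335851 E=1287/263 F=277248/53915 G=1024/263 H=1024/263] → run G
t=7: vr[A=1536/263 B=1576960/335851 E=1287/263 F=277248/53915 G=946688/208559 H=1024/263] → run H
t=8: vr[A=1536/263 B=1576960/335851 E=1287/263 F=277248/53915 G=946688/208559 H=946688/208559] → run G
t=9: vr[A=1536/263 B=1576960/335851 E=1287/263 F=277248/53915 G=1081344/208559 H=946688/208559] → run H
t=10: vr[A=1536/263 B=1576960/335851 E=1287/263 F=277248/53915 G=1081344/208559 H=1081344/208559] → run B
t=11: vr[A=1536/263 E=1287/263 F=277248/53915 G=1081344/208559 H=1081344/208559] → run E
t=12: vr[A=1536/263 E=1550/263 F=277248/53915 G=1081344/208559 H=1081344/208559] → run F
t=13: vr[A=1536/263 E=1550/263 F=344576/53915 G=1081344/208559 H=1081344/208559] → run G
t=14: vr[A=1536/263 E=1550/263 F=344576/53915 G=1216000/208559 H=1081344/208559] → run H
t=15: vr[A=1536/263 E=1550/263 F=344576/53915 G=1216000/208559 H=1216000/208559] → run G
t=16: vr[A=1536/263 E=1550/263 F=344576/53915 G=1350656/208559 H=1216000/208559] → run H
t=17: vr[A=1536/263 E=1550/263 F=344576/53915 G=1350656/208559 H=1350656/208559] → run A
t=18: vr[A=2048/263 E=1550/263 F=344576/53915 G=1350656/208559 H=1350656/208559] → run E
t=19: vr[A=2048/263 E=1813/263 F=344576/53915 G=1350656/208559 H=1350656/208559] → run F
t=20: vr[A=2048/263 E=1813/263 F=411904/53915 G=1350656/208559 H=1350656/208559] → run G
t=21: vr[A=2048/263 E=1813/263 F=411904/53915 G=1485312/208559 H=1350656/208559] → run H
t=22: vr[A=2048/263 E=1813/263 F=411904/53915 G=1485312/208559 H=1485312/208559] → run E
t=23: vr[A=2048/263 E=2076/263 F=411904/53915 G=1485312/208559 H=1485312/208559] → run G
t=24: vr[A=2048/263 E=2076/263 F=411904/53915 H=1485312/208559] → run H
t=25: vr[A=2048/263 E=2076/263 F=411904/53915 H=1619968/208559] → run F
t=26: vr[A=2048/263 E=2076/263 F=479232/53915 H=1619968/208559] → run H
t=27: vr[A=2048/263 E=2076/263 F=479232/53915 H=1754624/208559] → run A
t=28: vr[A=2560/263 E=2076/263 F=479232/53915 H=1754624/208559] → run E
t=29: vr[A=2560/263 F=479232/53915 H=1754624/208559] → run H
t=30: vr[A=2560/263 F=479232/53915] → run F
t=31: vr[A=2560/263 F=109312/10783] → run A
t=32: vr[F=109312/10783] → run F
t=33: vr[F=613888/53915] → run F
t=34: vr[F=681216/53915] → run F
t=35: (idle)
t=36: (idle)
t=37: (idle)
t=38: (idle)
t=39: (idle)

vruntime(B, start of tick 3) = 1024/263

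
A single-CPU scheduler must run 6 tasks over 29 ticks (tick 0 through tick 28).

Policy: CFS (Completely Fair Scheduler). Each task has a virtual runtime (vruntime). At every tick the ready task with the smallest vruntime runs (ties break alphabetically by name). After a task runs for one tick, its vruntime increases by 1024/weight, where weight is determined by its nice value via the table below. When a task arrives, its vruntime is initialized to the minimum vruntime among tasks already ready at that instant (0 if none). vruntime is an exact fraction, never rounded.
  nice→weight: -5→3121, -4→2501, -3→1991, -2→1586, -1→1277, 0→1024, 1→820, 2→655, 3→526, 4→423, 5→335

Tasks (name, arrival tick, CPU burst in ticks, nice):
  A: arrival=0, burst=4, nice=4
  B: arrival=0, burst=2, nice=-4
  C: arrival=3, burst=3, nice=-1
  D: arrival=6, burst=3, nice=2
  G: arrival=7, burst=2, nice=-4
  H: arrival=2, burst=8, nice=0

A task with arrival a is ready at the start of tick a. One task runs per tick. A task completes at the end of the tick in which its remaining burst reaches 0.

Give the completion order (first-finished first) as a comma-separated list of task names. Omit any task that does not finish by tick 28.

completion order = B, G, C, D, A, H

t=0: vr[A=0 B=0] → run A
t=1: vr[A=1024/423 B=0] → run B
t=2: vr[A=1024/423 B=1024/2501 H=1024/2501] → run B
t=3: vr[A=1024/423 C=1024/2501 H=1024/2501] → run C
t=4: vr[A=1024/423 C=3868672/3193777 H=1024/2501] → run H
t=5: vr[A=1024/423 C=3868672/3193777 H=3525/2501] → run C
t=6: vr[A=1024/423 C=6429696/3193777 D=3525/2501 H=3525/2501] → run D
t=7: vr[A=1024/423 C=6429696/3193777 D=4869899/1638155 G=3525/2501 H=3525/2501] → run G
t=8: vr[A=1024/423 C=6429696/3193777 D=4869899/1638155 G=4549/2501 H=3525/2501] → run H
t=9: vr[A=1024/423 C=6429696/3193777 D=4869899/1638155 G=4549/2501 H=6026/2501] → run G
t=10: vr[A=1024/423 C=6429696/3193777 D=4869899/1638155 H=6026/2501] → run C
t=11: vr[A=1024/423 D=4869899/1638155 H=6026/2501] → run H
t=12: vr[A=1024/423 D=4869899/1638155 H=8527/2501] → run A
t=13: vr[A=2048/423 D=4869899/1638155 H=8527/2501] → run D
t=14: vr[A=2048/423 D=7430923/1638155 H=8527/2501] → run H
t=15: vr[A=2048/423 D=7430923/1638155 H=11028/2501] → run H
t=16: vr[A=2048/423 D=7430923/1638155 H=13529/2501] → run D
t=17: vr[A=2048/423 H=13529/2501] → run A
t=18: vr[A=1024/141 H=13529/2501] → run H
t=19: vr[A=1024/141 H=16030/2501] → run H
t=20: vr[A=1024/141 H=18531/2501] → run A
t=21: vr[H=18531/2501] → run H
t=22: (idle)
t=23: (idle)
t=24: (idle)
t=25: (idle)
t=26: (idle)
t=27: (idle)
t=28: (idle)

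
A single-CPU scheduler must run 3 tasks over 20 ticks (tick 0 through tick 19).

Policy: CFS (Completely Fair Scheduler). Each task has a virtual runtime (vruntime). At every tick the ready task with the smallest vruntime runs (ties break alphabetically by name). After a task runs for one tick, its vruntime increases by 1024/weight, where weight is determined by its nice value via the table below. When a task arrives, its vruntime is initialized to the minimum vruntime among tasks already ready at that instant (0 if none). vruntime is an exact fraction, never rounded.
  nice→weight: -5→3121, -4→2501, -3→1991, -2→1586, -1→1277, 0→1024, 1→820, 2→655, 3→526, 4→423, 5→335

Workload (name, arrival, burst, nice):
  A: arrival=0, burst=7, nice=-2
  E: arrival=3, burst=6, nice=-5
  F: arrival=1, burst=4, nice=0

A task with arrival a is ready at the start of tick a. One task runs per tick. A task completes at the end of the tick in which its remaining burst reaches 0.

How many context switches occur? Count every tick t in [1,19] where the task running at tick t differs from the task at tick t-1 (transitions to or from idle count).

t=0: vr[A=0] → run A
t=1: vr[A=512/793 F=512/793] → run A
t=2: vr[A=1024/793 F=512/793] → run F
t=3: vr[A=1024/793 E=1024/793 F=1305/793] → run A
t=4: vr[A=1536/793 E=1024/793 F=1305/793] → run E
t=5: vr[A=1536/793 E=4007936/2474953 F=1305/793] → run E
t=6: vr[A=1536/793 E=4819968/2474953 F=1305/793] → run F
t=7: vr[A=1536/793 E=4819968/2474953 F=2098/793] → run A
t=8: vr[A=2048/793 E=4819968/2474953 F=2098/793] → run E
t=9: vr[A=2048/793 E=5632000/2474953 F=2098/793] → run E
t=10: vr[A=2048/793 E=6444032/2474953 F=2098/793] → run A
t=11: vr[A=2560/793 E=6444032/2474953 F=2098/793] → run E
t=12: vr[A=2560/793 E=7256064/2474953 F=2098/793] → run F
t=13: vr[A=2560/793 E=7256064/2474953 F=2891/793] → run E
t=14: vr[A=2560/793 F=2891/793] → run A
t=15: vr[A=3072/793 F=2891/793] → run F
t=16: vr[A=3072/793] → run A
t=17: (idle)
t=18: (idle)
t=19: (idle)

context switches = 14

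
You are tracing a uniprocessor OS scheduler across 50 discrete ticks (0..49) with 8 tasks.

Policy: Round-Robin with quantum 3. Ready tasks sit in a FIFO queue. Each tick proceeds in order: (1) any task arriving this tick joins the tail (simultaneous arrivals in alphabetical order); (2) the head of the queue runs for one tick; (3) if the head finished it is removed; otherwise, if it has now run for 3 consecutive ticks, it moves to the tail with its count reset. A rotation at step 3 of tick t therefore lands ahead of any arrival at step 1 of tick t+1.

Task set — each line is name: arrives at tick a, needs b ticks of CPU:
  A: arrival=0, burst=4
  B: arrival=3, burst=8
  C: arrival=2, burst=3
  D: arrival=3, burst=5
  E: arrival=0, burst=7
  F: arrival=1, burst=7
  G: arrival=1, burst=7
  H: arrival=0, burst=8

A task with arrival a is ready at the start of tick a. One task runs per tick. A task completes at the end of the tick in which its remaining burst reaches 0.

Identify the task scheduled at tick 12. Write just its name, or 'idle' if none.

running at tick 12 = G

t=0: queue=[A,E,H] q_used=0 → run A
t=1: queue=[A,E,H,F,G] q_used=1 → run A
t=2: queue=[A,E,H,F,G,C] q_used=2 → run A
t=3: queue=[E,H,F,G,C,A,B,D] q_used=0 → run E
t=4: queue=[E,H,F,G,C,A,B,D] q_used=1 → run E
t=5: queue=[E,H,F,G,C,A,B,D] q_used=2 → run E
t=6: queue=[H,F,G,C,A,B,D,E] q_used=0 → run H
t=7: queue=[H,F,G,C,A,B,D,E] q_used=1 → run H
t=8: queue=[H,F,G,C,A,B,D,E] q_used=2 → run H
t=9: queue=[F,G,C,A,B,D,E,H] q_used=0 → run F
t=10: queue=[F,G,C,A,B,D,E,H] q_used=1 → run F
t=11: queue=[F,G,C,A,B,D,E,H] q_used=2 → run F
t=12: queue=[G,C,A,B,D,E,H,F] q_used=0 → run G
t=13: queue=[G,C,A,B,D,E,H,F] q_used=1 → run G
t=14: queue=[G,C,A,B,D,E,H,F] q_used=2 → run G
t=15: queue=[C,A,B,D,E,H,F,G] q_used=0 → run C
t=16: queue=[C,A,B,D,E,H,F,G] q_used=1 → run C
t=17: queue=[C,A,B,D,E,H,F,G] q_used=2 → run C
t=18: queue=[A,B,D,E,H,F,G] q_used=0 → run A
t=19: queue=[B,D,E,H,F,G] q_used=0 → run B
t=20: queue=[B,D,E,H,F,G] q_used=1 → run B
t=21: queue=[B,D,E,H,F,G] q_used=2 → run B
t=22: queue=[D,E,H,F,G,B] q_used=0 → run D
t=23: queue=[D,E,H,F,G,B] q_used=1 → run D
t=24: queue=[D,E,H,F,G,B] q_used=2 → run D
t=25: queue=[E,H,F,G,B,D] q_used=0 → run E
t=26: queue=[E,H,F,G,B,D] q_used=1 → run E
t=27: queue=[E,H,F,G,B,D] q_used=2 → run E
t=28: queue=[H,F,G,B,D,E] q_used=0 → run H
t=29: queue=[H,F,G,B,D,E] q_used=1 → run H
t=30: queue=[H,F,G,B,D,E] q_used=2 → run H
t=31: queue=[F,G,B,D,E,H] q_used=0 → run F
t=32: queue=[F,G,B,D,E,H] q_used=1 → run F
t=33: queue=[F,G,B,D,E,H] q_used=2 → run F
t=34: queue=[G,B,D,E,H,F] q_used=0 → run G
t=35: queue=[G,B,D,E,H,F] q_used=1 → run G
t=36: queue=[G,B,D,E,H,F] q_used=2 → run G
t=37: queue=[B,D,E,H,F,G] q_used=0 → run B
t=38: queue=[B,D,E,H,F,G] q_used=1 → run B
t=39: queue=[B,D,E,H,F,G] q_used=2 → run B
t=40: queue=[D,E,H,F,G,B] q_used=0 → run D
t=41: queue=[D,E,H,F,G,B] q_used=1 → run D
t=42: queue=[E,H,F,G,B] q_used=0 → run E
t=43: queue=[H,F,G,B] q_used=0 → run H
t=44: queue=[H,F,G,B] q_used=1 → run H
t=45: queue=[F,G,B] q_used=0 → run F
t=46: queue=[G,B] q_used=0 → run G
t=47: queue=[B] q_used=0 → run B
t=48: queue=[B] q_used=1 → run B
t=49: (idle)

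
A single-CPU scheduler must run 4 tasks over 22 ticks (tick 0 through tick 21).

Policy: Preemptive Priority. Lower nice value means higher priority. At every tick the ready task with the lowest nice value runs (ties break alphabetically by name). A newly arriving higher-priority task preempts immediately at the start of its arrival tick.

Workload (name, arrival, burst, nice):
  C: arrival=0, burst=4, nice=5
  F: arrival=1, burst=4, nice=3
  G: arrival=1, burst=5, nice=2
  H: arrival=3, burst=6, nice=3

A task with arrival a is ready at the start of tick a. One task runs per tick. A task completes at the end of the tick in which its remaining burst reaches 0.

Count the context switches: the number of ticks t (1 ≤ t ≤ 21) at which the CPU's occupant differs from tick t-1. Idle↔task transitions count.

t=0: ready={C} → run C
t=1: ready={C,F,G} → run G
t=2: ready={C,F,G} → run G
t=3: ready={C,F,G,H} → run G
t=4: ready={C,F,G,H} → run G
t=5: ready={C,F,G,H} → run G
t=6: ready={C,F,H} → run F
t=7: ready={C,F,H} → run F
t=8: ready={C,F,H} → run F
t=9: ready={C,F,H} → run F
t=10: ready={C,H} → run H
t=11: ready={C,H} → run H
t=12: ready={C,H} → run H
t=13: ready={C,H} → run H
t=14: ready={C,H} → run H
t=15: ready={C,H} → run H
t=16: ready={C} → run C
t=17: ready={C} → run C
t=18: ready={C} → run C
t=19: (idle)
t=20: (idle)
t=21: (idle)

context switches = 5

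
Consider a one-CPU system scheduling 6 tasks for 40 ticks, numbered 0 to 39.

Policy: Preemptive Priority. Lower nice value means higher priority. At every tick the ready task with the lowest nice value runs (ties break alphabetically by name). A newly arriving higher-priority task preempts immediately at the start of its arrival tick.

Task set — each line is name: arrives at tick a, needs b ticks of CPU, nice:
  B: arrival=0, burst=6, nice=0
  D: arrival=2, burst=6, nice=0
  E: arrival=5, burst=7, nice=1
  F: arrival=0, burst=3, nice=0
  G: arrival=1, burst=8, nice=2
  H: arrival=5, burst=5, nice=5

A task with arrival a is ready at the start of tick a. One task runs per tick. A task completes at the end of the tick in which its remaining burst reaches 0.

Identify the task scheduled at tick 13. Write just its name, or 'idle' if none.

running at tick 13 = F

t=0: ready={B,F} → run B
t=1: ready={B,F,G} → run B
t=2: ready={B,D,F,G} → run B
t=3: ready={B,D,F,G} → run B
t=4: ready={B,D,F,G} → run B
t=5: ready={B,D,E,F,G,H} → run B
t=6: ready={D,E,F,G,H} → run D
t=7: ready={D,E,F,G,H} → run D
t=8: ready={D,E,F,G,H} → run D
t=9: ready={D,E,F,G,H} → run D
t=10: ready={D,E,F,G,H} → run D
t=11: ready={D,E,F,G,H} → run D
t=12: ready={E,F,G,H} → run F
t=13: ready={E,F,G,H} → run F
t=14: ready={E,F,G,H} → run F
t=15: ready={E,G,H} → run E
t=16: ready={E,G,H} → run E
t=17: ready={E,G,H} → run E
t=18: ready={E,G,H} → run E
t=19: ready={E,G,H} → run E
t=20: ready={E,G,H} → run E
t=21: ready={E,G,H} → run E
t=22: ready={G,H} → run G
t=23: ready={G,H} → run G
t=24: ready={G,H} → run G
t=25: ready={G,H} → run G
t=26: ready={G,H} → run G
t=27: ready={G,H} → run G
t=28: ready={G,H} → run G
t=29: ready={G,H} → run G
t=30: ready={H} → run H
t=31: ready={H} → run H
t=32: ready={H} → run H
t=33: ready={H} → run H
t=34: ready={H} → run H
t=35: (idle)
t=36: (idle)
t=37: (idle)
t=38: (idle)
t=39: (idle)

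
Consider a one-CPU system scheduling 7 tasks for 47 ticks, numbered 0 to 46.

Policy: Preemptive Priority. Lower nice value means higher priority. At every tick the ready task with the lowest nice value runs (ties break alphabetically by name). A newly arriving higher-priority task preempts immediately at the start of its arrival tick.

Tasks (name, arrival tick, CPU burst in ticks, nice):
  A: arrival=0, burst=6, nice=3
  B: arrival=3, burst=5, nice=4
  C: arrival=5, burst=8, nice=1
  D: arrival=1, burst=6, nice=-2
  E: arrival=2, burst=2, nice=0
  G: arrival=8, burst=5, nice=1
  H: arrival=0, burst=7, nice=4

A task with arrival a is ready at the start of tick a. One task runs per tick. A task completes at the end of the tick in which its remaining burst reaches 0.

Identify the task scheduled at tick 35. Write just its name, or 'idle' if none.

t=0: ready={A,H} → run A
t=1: ready={A,D,H} → run D
t=2: ready={A,D,E,H} → run D
t=3: ready={A,B,D,E,H} → run D
t=4: ready={A,B,D,E,H} → run D
t=5: ready={A,B,C,D,E,H} → run D
t=6: ready={A,B,C,D,E,H} → run D
t=7: ready={A,B,C,E,H} → run E
t=8: ready={A,B,C,E,G,H} → run E
t=9: ready={A,B,C,G,H} → run C
t=10: ready={A,B,C,G,H} → run C
t=11: ready={A,B,C,G,H} → run C
t=12: ready={A,B,C,G,H} → run C
t=13: ready={A,B,C,G,H} → run C
t=14: ready={A,B,C,G,H} → run C
t=15: ready={A,B,C,G,H} → run C
t=16: ready={A,B,C,G,H} → run C
t=17: ready={A,B,G,H} → run G
t=18: ready={A,B,G,H} → run G
t=19: ready={A,B,G,H} → run G
t=20: ready={A,B,G,H} → run G
t=21: ready={A,B,G,H} → run G
t=22: ready={A,B,H} → run A
t=23: ready={A,B,H} → run A
t=24: ready={A,B,H} → run A
t=25: ready={A,B,H} → run A
t=26: ready={A,B,H} → run A
t=27: ready={B,H} → run B
t=28: ready={B,H} → run B
t=29: ready={B,H} → run B
t=30: ready={B,H} → run B
t=31: ready={B,H} → run B
t=32: ready={H} → run H
t=33: ready={H} → run H
t=34: ready={H} → run H
t=35: ready={H} → run H
t=36: ready={H} → run H
t=37: ready={H} → run H
t=38: ready={H} → run H
t=39: (idle)
t=40: (idle)
t=41: (idle)
t=42: (idle)
t=43: (idle)
t=44: (idle)
t=45: (idle)
t=46: (idle)

running at tick 35 = H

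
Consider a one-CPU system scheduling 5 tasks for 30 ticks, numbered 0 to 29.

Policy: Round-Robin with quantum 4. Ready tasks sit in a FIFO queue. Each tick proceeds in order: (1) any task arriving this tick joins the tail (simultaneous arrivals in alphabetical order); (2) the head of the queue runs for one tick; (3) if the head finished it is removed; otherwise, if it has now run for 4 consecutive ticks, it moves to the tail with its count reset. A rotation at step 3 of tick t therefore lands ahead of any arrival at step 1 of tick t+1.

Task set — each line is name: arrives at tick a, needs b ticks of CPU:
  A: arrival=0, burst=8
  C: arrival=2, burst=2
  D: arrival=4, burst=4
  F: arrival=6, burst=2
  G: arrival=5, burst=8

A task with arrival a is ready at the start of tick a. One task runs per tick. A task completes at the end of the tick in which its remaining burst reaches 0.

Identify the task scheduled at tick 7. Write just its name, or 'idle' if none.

t=0: queue=[A] q_used=0 → run A
t=1: queue=[A] q_used=1 → run A
t=2: queue=[A,C] q_used=2 → run A
t=3: queue=[A,C] q_used=3 → run A
t=4: queue=[C,A,D] q_used=0 → run C
t=5: queue=[C,A,D,G] q_used=1 → run C
t=6: queue=[A,D,G,F] q_used=0 → run A
t=7: queue=[A,D,G,F] q_used=1 → run A
t=8: queue=[A,D,G,F] q_used=2 → run A
t=9: queue=[A,D,G,F] q_used=3 → run A
t=10: queue=[D,G,F] q_used=0 → run D
t=11: queue=[D,G,F] q_used=1 → run D
t=12: queue=[D,G,F] q_used=2 → run D
t=13: queue=[D,G,F] q_used=3 → run D
t=14: queue=[G,F] q_used=0 → run G
t=15: queue=[G,F] q_used=1 → run G
t=16: queue=[G,F] q_used=2 → run G
t=17: queue=[G,F] q_used=3 → run G
t=18: queue=[F,G] q_used=0 → run F
t=19: queue=[F,G] q_used=1 → run F
t=20: queue=[G] q_used=0 → run G
t=21: queue=[G] q_used=1 → run G
t=22: queue=[G] q_used=2 → run G
t=23: queue=[G] q_used=3 → run G
t=24: (idle)
t=25: (idle)
t=26: (idle)
t=27: (idle)
t=28: (idle)
t=29: (idle)

running at tick 7 = A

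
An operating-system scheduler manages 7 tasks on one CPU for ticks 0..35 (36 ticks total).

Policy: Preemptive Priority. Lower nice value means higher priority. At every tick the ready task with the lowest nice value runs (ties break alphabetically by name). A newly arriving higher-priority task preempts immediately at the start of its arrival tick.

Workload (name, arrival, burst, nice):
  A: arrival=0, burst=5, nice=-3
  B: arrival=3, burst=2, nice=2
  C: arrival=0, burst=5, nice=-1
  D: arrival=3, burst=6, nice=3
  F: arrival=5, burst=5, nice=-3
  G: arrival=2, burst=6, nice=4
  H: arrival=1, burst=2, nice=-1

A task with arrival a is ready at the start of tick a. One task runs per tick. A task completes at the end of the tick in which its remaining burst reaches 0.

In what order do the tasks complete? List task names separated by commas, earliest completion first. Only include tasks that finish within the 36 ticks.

t=0: ready={A,C} → run A
t=1: ready={A,C,H} → run A
t=2: ready={A,C,G,H} → run A
t=3: ready={A,B,C,D,G,H} → run A
t=4: ready={A,B,C,D,G,H} → run A
t=5: ready={B,C,D,F,G,H} → run F
t=6: ready={B,C,D,F,G,H} → run F
t=7: ready={B,C,D,F,G,H} → run F
t=8: ready={B,C,D,F,G,H} → run F
t=9: ready={B,C,D,F,G,H} → run F
t=10: ready={B,C,D,G,H} → run C
t=11: ready={B,C,D,G,H} → run C
t=12: ready={B,C,D,G,H} → run C
t=13: ready={B,C,D,G,H} → run C
t=14: ready={B,C,D,G,H} → run C
t=15: ready={B,D,G,H} → run H
t=16: ready={B,D,G,H} → run H
t=17: ready={B,D,G} → run B
t=18: ready={B,D,G} → run B
t=19: ready={D,G} → run D
t=20: ready={D,G} → run D
t=21: ready={D,G} → run D
t=22: ready={D,G} → run D
t=23: ready={D,G} → run D
t=24: ready={D,G} → run D
t=25: ready={G} → run G
t=26: ready={G} → run G
t=27: ready={G} → run G
t=28: ready={G} → run G
t=29: ready={G} → run G
t=30: ready={G} → run G
t=31: (idle)
t=32: (idle)
t=33: (idle)
t=34: (idle)
t=35: (idle)

completion order = A, F, C, H, B, D, G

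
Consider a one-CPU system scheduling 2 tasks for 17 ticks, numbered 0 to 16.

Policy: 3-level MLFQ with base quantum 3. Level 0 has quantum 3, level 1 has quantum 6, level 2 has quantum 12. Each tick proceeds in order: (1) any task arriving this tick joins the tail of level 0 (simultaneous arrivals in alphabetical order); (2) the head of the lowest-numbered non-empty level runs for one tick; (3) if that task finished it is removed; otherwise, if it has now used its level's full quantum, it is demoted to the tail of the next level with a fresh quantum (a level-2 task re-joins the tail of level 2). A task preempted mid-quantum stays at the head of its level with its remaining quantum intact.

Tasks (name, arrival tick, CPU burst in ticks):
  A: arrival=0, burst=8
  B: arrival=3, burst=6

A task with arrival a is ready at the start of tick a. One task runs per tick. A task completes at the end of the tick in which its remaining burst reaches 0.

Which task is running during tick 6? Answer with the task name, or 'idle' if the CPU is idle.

t=0: L0/L1/L2 = A/-/- → run A
t=1: L0/L1/L2 = A/-/- → run A
t=2: L0/L1/L2 = A/-/- → run A
t=3: L0/L1/L2 = B/A/- → run B
t=4: L0/L1/L2 = B/A/- → run B
t=5: L0/L1/L2 = B/A/- → run B
t=6: L0/L1/L2 = -/AB/- → run A
t=7: L0/L1/L2 = -/AB/- → run A
t=8: L0/L1/L2 = -/AB/- → run A
t=9: L0/L1/L2 = -/AB/- → run A
t=10: L0/L1/L2 = -/AB/- → run A
t=11: L0/L1/L2 = -/B/- → run B
t=12: L0/L1/L2 = -/B/- → run B
t=13: L0/L1/L2 = -/B/- → run B
t=14: (idle)
t=15: (idle)
t=16: (idle)

running at tick 6 = A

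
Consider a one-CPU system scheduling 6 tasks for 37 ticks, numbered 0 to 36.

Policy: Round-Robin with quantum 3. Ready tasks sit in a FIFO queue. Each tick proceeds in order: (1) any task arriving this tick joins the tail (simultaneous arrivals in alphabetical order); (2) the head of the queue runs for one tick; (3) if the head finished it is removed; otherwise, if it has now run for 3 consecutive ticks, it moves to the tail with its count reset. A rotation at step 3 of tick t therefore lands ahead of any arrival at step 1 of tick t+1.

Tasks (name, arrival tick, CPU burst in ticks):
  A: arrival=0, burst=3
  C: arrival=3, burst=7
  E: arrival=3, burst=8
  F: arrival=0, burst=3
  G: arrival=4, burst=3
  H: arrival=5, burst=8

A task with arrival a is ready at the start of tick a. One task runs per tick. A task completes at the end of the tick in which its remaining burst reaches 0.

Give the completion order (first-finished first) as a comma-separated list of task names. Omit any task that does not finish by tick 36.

completion order = A, F, G, C, E, H

t=0: queue=[A,F] q_used=0 → run A
t=1: queue=[A,F] q_used=1 → run A
t=2: queue=[A,F] q_used=2 → run A
t=3: queue=[F,C,E] q_used=0 → run F
t=4: queue=[F,C,E,G] q_used=1 → run F
t=5: queue=[F,C,E,G,H] q_used=2 → run F
t=6: queue=[C,E,G,H] q_used=0 → run C
t=7: queue=[C,E,G,H] q_used=1 → run C
t=8: queue=[C,E,G,H] q_used=2 → run C
t=9: queue=[E,G,H,C] q_used=0 → run E
t=10: queue=[E,G,H,C] q_used=1 → run E
t=11: queue=[E,G,H,C] q_used=2 → run E
t=12: queue=[G,H,C,E] q_used=0 → run G
t=13: queue=[G,H,C,E] q_used=1 → run G
t=14: queue=[G,H,C,E] q_used=2 → run G
t=15: queue=[H,C,E] q_used=0 → run H
t=16: queue=[H,C,E] q_used=1 → run H
t=17: queue=[H,C,E] q_used=2 → run H
t=18: queue=[C,E,H] q_used=0 → run C
t=19: queue=[C,E,H] q_used=1 → run C
t=20: queue=[C,E,H] q_used=2 → run C
t=21: queue=[E,H,C] q_used=0 → run E
t=22: queue=[E,H,C] q_used=1 → run E
t=23: queue=[E,H,C] q_used=2 → run E
t=24: queue=[H,C,E] q_used=0 → run H
t=25: queue=[H,C,E] q_used=1 → run H
t=26: queue=[H,C,E] q_used=2 → run H
t=27: queue=[C,E,H] q_used=0 → run C
t=28: queue=[E,H] q_used=0 → run E
t=29: queue=[E,H] q_used=1 → run E
t=30: queue=[H] q_used=0 → run H
t=31: queue=[H] q_used=1 → run H
t=32: (idle)
t=33: (idle)
t=34: (idle)
t=35: (idle)
t=36: (idle)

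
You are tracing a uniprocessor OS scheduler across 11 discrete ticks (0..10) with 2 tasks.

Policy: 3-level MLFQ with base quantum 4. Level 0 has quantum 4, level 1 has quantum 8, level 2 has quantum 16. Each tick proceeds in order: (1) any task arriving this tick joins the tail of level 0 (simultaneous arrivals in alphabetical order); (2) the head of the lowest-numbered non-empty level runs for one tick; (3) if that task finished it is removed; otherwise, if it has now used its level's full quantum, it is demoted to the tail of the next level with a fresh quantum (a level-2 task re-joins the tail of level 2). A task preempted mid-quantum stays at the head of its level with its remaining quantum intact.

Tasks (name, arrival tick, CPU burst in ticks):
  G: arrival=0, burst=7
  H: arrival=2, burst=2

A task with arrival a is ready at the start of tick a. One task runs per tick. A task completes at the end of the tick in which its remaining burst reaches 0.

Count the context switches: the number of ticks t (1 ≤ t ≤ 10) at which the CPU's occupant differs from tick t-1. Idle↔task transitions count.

context switches = 3

t=0: L0/L1/L2 = G/-/- → run G
t=1: L0/L1/L2 = G/-/- → run G
t=2: L0/L1/L2 = GH/-/- → run G
t=3: L0/L1/L2 = GH/-/- → run G
t=4: L0/L1/L2 = H/G/- → run H
t=5: L0/L1/L2 = H/G/- → run H
t=6: L0/L1/L2 = -/G/- → run G
t=7: L0/L1/L2 = -/G/- → run G
t=8: L0/L1/L2 = -/G/- → run G
t=9: (idle)
t=10: (idle)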